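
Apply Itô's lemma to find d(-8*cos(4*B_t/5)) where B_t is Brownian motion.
d(-8*cos(4*B_t/5)) = (64*cos(4*B_t/5)/25) dt + (32*sin(4*B_t/5)/5) dB_t

Itô's formula for f(B_t) gives d f(B_t) = f'(B_t) dB_t + (1/2) f''(B_t) dt. Compute derivatives of f(x) = -8*cos(4*x/5):
  f'(x)  = 32*sin(4*x/5)/5
  f''(x) = 128*cos(4*x/5)/25
Substitute x = B_t and multiply the f'' term by 1/2:
  drift     = (1/2) * (128*cos(4*x/5)/25) evaluated at B_t = 64*cos(4*B_t/5)/25
  diffusion = (32*sin(4*x/5)/5) evaluated at B_t = 32*sin(4*B_t/5)/5
Therefore d(-8*cos(4*B_t/5)) = (64*cos(4*B_t/5)/25) dt + (32*sin(4*B_t/5)/5) dB_t.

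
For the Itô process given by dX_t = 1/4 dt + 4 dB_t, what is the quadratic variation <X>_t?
<X>_t = 16*t

For an Itô process dX_t = a(t) dt + b(t) dB_t, the quadratic variation is <X>_t = int_0^t b(s)^2 ds (the drift term does not contribute). Here b(s) = 4, so
  b(s)^2 = 16.
Integrating from 0 to t:
  <X>_t = int_0^t (16) ds = 16*t.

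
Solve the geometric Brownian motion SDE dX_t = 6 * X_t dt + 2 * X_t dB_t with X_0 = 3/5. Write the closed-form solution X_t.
X_t = 3/5 * exp((4) * t + (2) * B_t)

For GBM dX = mu X dt + sigma X dB with X_0 = x_0, apply Itô to Y = log X: dY = (mu - sigma^2/2) dt + sigma dB, so Y_t = log(x_0) + (mu - sigma^2/2) t + sigma B_t and hence X_t = x_0 * exp((mu - sigma^2/2) t + sigma B_t).
With mu = 6, sigma = 2, x_0 = 3/5, this gives:
  X_t = 3/5 * exp((4) * t + (2) * B_t).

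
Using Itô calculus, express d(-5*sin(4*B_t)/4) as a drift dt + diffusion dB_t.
d(-5*sin(4*B_t)/4) = (10*sin(4*B_t)) dt + (-5*cos(4*B_t)) dB_t

Itô's formula for f(B_t) gives d f(B_t) = f'(B_t) dB_t + (1/2) f''(B_t) dt. Compute derivatives of f(x) = -5*sin(4*x)/4:
  f'(x)  = -5*cos(4*x)
  f''(x) = 20*sin(4*x)
Substitute x = B_t and multiply the f'' term by 1/2:
  drift     = (1/2) * (20*sin(4*x)) evaluated at B_t = 10*sin(4*B_t)
  diffusion = (-5*cos(4*x)) evaluated at B_t = -5*cos(4*B_t)
Therefore d(-5*sin(4*B_t)/4) = (10*sin(4*B_t)) dt + (-5*cos(4*B_t)) dB_t.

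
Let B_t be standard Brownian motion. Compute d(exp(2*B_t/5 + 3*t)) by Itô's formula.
d(exp(2*B_t/5 + 3*t)) = (77*exp(2*B_t/5 + 3*t)/25) dt + (2*exp(2*B_t/5 + 3*t)/5) dB_t

Itô's formula for f(t, x): d f(t, B_t) = (f_t + (1/2) f_xx) dt + f_x dB_t. Compute partials of f(t, x) = exp(3*t + 2*x/5):
  f_t(t,x)  = 3*exp(3*t + 2*x/5)
  f_x(t,x)  = 2*exp(3*t + 2*x/5)/5
  f_xx(t,x) = 4*exp(3*t + 2*x/5)/25
Assemble drift = f_t + (1/2) f_xx = 77*exp(3*t + 2*x/5)/25 and diffusion = f_x = 2*exp(3*t + 2*x/5)/5. Substituting x = B_t:
  d(exp(2*B_t/5 + 3*t)) = (77*exp(2*B_t/5 + 3*t)/25) dt + (2*exp(2*B_t/5 + 3*t)/5) dB_t.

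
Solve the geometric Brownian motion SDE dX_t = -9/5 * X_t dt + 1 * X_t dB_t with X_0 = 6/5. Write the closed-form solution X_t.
X_t = 6/5 * exp((-23/10) * t + (1) * B_t)

For GBM dX = mu X dt + sigma X dB with X_0 = x_0, apply Itô to Y = log X: dY = (mu - sigma^2/2) dt + sigma dB, so Y_t = log(x_0) + (mu - sigma^2/2) t + sigma B_t and hence X_t = x_0 * exp((mu - sigma^2/2) t + sigma B_t).
With mu = -9/5, sigma = 1, x_0 = 6/5, this gives:
  X_t = 6/5 * exp((-23/10) * t + (1) * B_t).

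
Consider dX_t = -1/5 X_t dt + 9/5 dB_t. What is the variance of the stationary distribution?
lim Var(X_t) = 81/10

The OU SDE dX = -theta X dt + sigma dB admits the integrating factor exp(theta t): d(exp(theta t) X_t) = sigma exp(theta t) dB_t. Integrating from 0 to t gives X_t = x_0 * exp(-theta t) + sigma * int_0^t exp(-theta (t-s)) dB_s for any initial x_0. The Itô integral has variance (by the Itô isometry) sigma^2 * int_0^t exp(-2 theta (t - s)) ds = sigma^2 * (1 - exp(-2 theta t)) / (2 theta), independent of x_0.
With theta = 1/5, sigma = 9/5:
  Var(X_t) = (9/5)^2 * (1 - exp(-2*1/5 t)) / (2 * 1/5) = 81/10 - 81*exp(-2*t/5)/10.
As t -> infinity, exp(-2*1/5 t) -> 0, so the stationary variance is sigma^2 / (2 theta) = 81/10.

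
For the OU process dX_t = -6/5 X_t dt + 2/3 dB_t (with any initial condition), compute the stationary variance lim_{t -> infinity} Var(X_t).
lim Var(X_t) = 5/27

The OU SDE dX = -theta X dt + sigma dB admits the integrating factor exp(theta t): d(exp(theta t) X_t) = sigma exp(theta t) dB_t. Integrating from 0 to t gives X_t = x_0 * exp(-theta t) + sigma * int_0^t exp(-theta (t-s)) dB_s for any initial x_0. The Itô integral has variance (by the Itô isometry) sigma^2 * int_0^t exp(-2 theta (t - s)) ds = sigma^2 * (1 - exp(-2 theta t)) / (2 theta), independent of x_0.
With theta = 6/5, sigma = 2/3:
  Var(X_t) = (2/3)^2 * (1 - exp(-2*6/5 t)) / (2 * 6/5) = 5/27 - 5*exp(-12*t/5)/27.
As t -> infinity, exp(-2*6/5 t) -> 0, so the stationary variance is sigma^2 / (2 theta) = 5/27.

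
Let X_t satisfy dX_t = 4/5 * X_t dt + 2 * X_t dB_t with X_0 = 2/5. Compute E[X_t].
E[X_t] = 2*exp(4*t/5)/5

For GBM dX = mu X dt + sigma X dB with X_0 = x_0, apply Itô to Y = log X: dY = (mu - sigma^2/2) dt + sigma dB, so Y_t = log(x_0) + (mu - sigma^2/2) t + sigma B_t and hence X_t = x_0 * exp((mu - sigma^2/2) t + sigma B_t).
With mu = 4/5, sigma = 2, x_0 = 2/5, this gives:
  X_t = 2/5 * exp((-6/5) * t + (2) * B_t).
Since sigma*B_t ~ Normal(0, sigma^2 t), E[exp(sigma*B_t)] = exp(sigma^2 t / 2); so E[X_t] = x_0 * exp((mu - sigma^2/2) t) * exp(sigma^2 t / 2) = x_0 * exp(mu t) = 2*exp(4*t/5)/5.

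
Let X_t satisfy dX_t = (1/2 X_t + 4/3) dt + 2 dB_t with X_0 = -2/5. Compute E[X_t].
E[X_t] = 34*exp(t/2)/15 - 8/3

Taking expectations and using E[dB_t] = 0, the mean m(t) = E[X_t] satisfies the ODE m'(t) = a m(t) + b with m(0) = x_0. With a = 1/2, b = 4/3, x_0 = -2/5, the solution is
  m(t) = x_0 * exp(a t) + (b/a) * (exp(a t) - 1)
       = (-2/5) * exp((1/2) t) + ((4/3)/(1/2)) * (exp((1/2) t) - 1)
       = 34*exp(t/2)/15 - 8/3.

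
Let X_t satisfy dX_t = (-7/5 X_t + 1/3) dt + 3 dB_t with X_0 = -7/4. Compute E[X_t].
E[X_t] = 5/21 - 167*exp(-7*t/5)/84

Taking expectations and using E[dB_t] = 0, the mean m(t) = E[X_t] satisfies the ODE m'(t) = a m(t) + b with m(0) = x_0. With a = -7/5, b = 1/3, x_0 = -7/4, the solution is
  m(t) = x_0 * exp(a t) + (b/a) * (exp(a t) - 1)
       = (-7/4) * exp((-7/5) t) + ((1/3)/(-7/5)) * (exp((-7/5) t) - 1)
       = 5/21 - 167*exp(-7*t/5)/84.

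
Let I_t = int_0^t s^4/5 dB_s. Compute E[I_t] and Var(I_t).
E[I_t] = 0; Var(I_t) = t^9/225

The Itô integral of a deterministic integrand f(s) has mean 0 because each increment f(s) * (B_{s+ds} - B_s) has mean 0. By the Itô isometry:
  Var( int_0^t f(s) dB_s ) = E[ (int_0^t f(s) dB_s)^2 ] = int_0^t f(s)^2 ds.
Here f(s) = s^4/5, so f(s)^2 = s^8/25. Integrate:
  int_0^t (s^8/25) ds = t^9/225.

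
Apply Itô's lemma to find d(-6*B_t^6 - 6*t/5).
d(-6*B_t^6 - 6*t/5) = (-90*B_t^4 - 6/5) dt + (-36*B_t^5) dB_t

Itô's formula for f(t, x): d f(t, B_t) = (f_t + (1/2) f_xx) dt + f_x dB_t. Compute partials of f(t, x) = -6*t/5 - 6*x^6:
  f_t(t,x)  = -6/5
  f_x(t,x)  = -36*x^5
  f_xx(t,x) = -180*x^4
Assemble drift = f_t + (1/2) f_xx = -90*x^4 - 6/5 and diffusion = f_x = -36*x^5. Substituting x = B_t:
  d(-6*B_t^6 - 6*t/5) = (-90*B_t^4 - 6/5) dt + (-36*B_t^5) dB_t.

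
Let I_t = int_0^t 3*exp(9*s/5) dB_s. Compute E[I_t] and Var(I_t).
E[I_t] = 0; Var(I_t) = 5*exp(18*t/5)/2 - 5/2

The Itô integral of a deterministic integrand f(s) has mean 0 because each increment f(s) * (B_{s+ds} - B_s) has mean 0. By the Itô isometry:
  Var( int_0^t f(s) dB_s ) = E[ (int_0^t f(s) dB_s)^2 ] = int_0^t f(s)^2 ds.
Here f(s) = 3*exp(9*s/5), so f(s)^2 = 9*exp(18*s/5). Integrate:
  int_0^t (9*exp(18*s/5)) ds = 5*exp(18*t/5)/2 - 5/2.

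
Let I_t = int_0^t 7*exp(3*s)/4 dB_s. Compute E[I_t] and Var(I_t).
E[I_t] = 0; Var(I_t) = 49*exp(6*t)/96 - 49/96

The Itô integral of a deterministic integrand f(s) has mean 0 because each increment f(s) * (B_{s+ds} - B_s) has mean 0. By the Itô isometry:
  Var( int_0^t f(s) dB_s ) = E[ (int_0^t f(s) dB_s)^2 ] = int_0^t f(s)^2 ds.
Here f(s) = 7*exp(3*s)/4, so f(s)^2 = 49*exp(6*s)/16. Integrate:
  int_0^t (49*exp(6*s)/16) ds = 49*exp(6*t)/96 - 49/96.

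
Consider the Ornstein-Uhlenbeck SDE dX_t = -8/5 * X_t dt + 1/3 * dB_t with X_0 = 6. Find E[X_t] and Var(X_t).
E[X_t] = 6*exp(-8*t/5); Var(X_t) = 5/144 - 5*exp(-16*t/5)/144

The OU SDE dX = -theta X dt + sigma dB admits the integrating factor exp(theta t): d(exp(theta t) X_t) = sigma exp(theta t) dB_t. Integrating from 0 to t:
  X_t = x_0 * exp(-theta t) + sigma * int_0^t exp(-theta (t-s)) dB_s.
The Itô integral has mean 0 and (by the Itô isometry) variance sigma^2 * int_0^t exp(-2 theta (t - s)) ds = sigma^2 * (1 - exp(-2 theta t)) / (2 theta).
With theta = 8/5, sigma = 1/3, x_0 = 6:
  E[X_t] = 6 * exp(-8/5 t) = 6*exp(-8*t/5)
  Var(X_t) = (1/3)^2 * (1 - exp(-2*8/5 t)) / (2 * 8/5) = 5/144 - 5*exp(-16*t/5)/144.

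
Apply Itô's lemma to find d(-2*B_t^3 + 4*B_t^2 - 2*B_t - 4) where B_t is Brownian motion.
d(-2*B_t^3 + 4*B_t^2 - 2*B_t - 4) = (4 - 6*B_t) dt + (-6*B_t^2 + 8*B_t - 2) dB_t

Itô's formula for f(B_t) gives d f(B_t) = f'(B_t) dB_t + (1/2) f''(B_t) dt. Compute derivatives of f(x) = -2*x^3 + 4*x^2 - 2*x - 4:
  f'(x)  = -6*x^2 + 8*x - 2
  f''(x) = 8 - 12*x
Substitute x = B_t and multiply the f'' term by 1/2:
  drift     = (1/2) * (8 - 12*x) evaluated at B_t = 4 - 6*B_t
  diffusion = (-6*x^2 + 8*x - 2) evaluated at B_t = -6*B_t^2 + 8*B_t - 2
Therefore d(-2*B_t^3 + 4*B_t^2 - 2*B_t - 4) = (4 - 6*B_t) dt + (-6*B_t^2 + 8*B_t - 2) dB_t.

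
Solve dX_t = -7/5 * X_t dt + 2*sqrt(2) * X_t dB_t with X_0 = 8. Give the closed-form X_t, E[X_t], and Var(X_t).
X_t = 8 * exp((-27/5) t + (2*sqrt(2)) B_t); E[X_t] = 8*exp(-7*t/5); Var(X_t) = (64*exp(8*t) - 64)*exp(-14*t/5)

For GBM dX = mu X dt + sigma X dB with X_0 = x_0, apply Itô to Y = log X: dY = (mu - sigma^2/2) dt + sigma dB, so Y_t = log(x_0) + (mu - sigma^2/2) t + sigma B_t and hence X_t = x_0 * exp((mu - sigma^2/2) t + sigma B_t).
With mu = -7/5, sigma = 2*sqrt(2), x_0 = 8, this gives:
  X_t = 8 * exp((-27/5) * t + (2*sqrt(2)) * B_t).
Since sigma*B_t ~ Normal(0, sigma^2 t), E[exp(sigma*B_t)] = exp(sigma^2 t / 2); so E[X_t] = x_0 * exp((mu - sigma^2/2) t) * exp(sigma^2 t / 2) = x_0 * exp(mu t) = 8*exp(-7*t/5).
Var(X_t) = E[X_t^2] - (E[X_t])^2 = x_0^2 * exp(2 mu t) * (exp(sigma^2 t) - 1) = (64*exp(8*t) - 64)*exp(-14*t/5).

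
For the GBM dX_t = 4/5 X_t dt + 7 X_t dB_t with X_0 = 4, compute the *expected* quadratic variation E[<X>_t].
E[<X>_t] = 3920*exp(253*t/5)/253 - 3920/253

<X>_t = int_0^t (7 * X_s)^2 ds. Taking expectation inside the integral: E[<X>_t] = 7^2 * int_0^t E[X_s^2] ds. For GBM, E[X_s^2] = x_0^2 * exp((2 mu + sigma^2) s). Integrating:
  E[<X>_t] = 7^2 * 4^2 * (exp((2*(4/5) + 7^2) t) - 1) / (2*(4/5) + 7^2)
           = 7^2 * 4^2 * (exp((253/5) t) - 1) / (253/5) = 3920*exp(253*t/5)/253 - 3920/253.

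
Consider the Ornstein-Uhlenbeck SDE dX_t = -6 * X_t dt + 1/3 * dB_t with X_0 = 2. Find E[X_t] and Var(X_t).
E[X_t] = 2*exp(-6*t); Var(X_t) = 1/108 - exp(-12*t)/108

The OU SDE dX = -theta X dt + sigma dB admits the integrating factor exp(theta t): d(exp(theta t) X_t) = sigma exp(theta t) dB_t. Integrating from 0 to t:
  X_t = x_0 * exp(-theta t) + sigma * int_0^t exp(-theta (t-s)) dB_s.
The Itô integral has mean 0 and (by the Itô isometry) variance sigma^2 * int_0^t exp(-2 theta (t - s)) ds = sigma^2 * (1 - exp(-2 theta t)) / (2 theta).
With theta = 6, sigma = 1/3, x_0 = 2:
  E[X_t] = 2 * exp(-6 t) = 2*exp(-6*t)
  Var(X_t) = (1/3)^2 * (1 - exp(-2*6 t)) / (2 * 6) = 1/108 - exp(-12*t)/108.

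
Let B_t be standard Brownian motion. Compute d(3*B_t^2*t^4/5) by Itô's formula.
d(3*B_t^2*t^4/5) = (3*t^3*(4*B_t^2 + t)/5) dt + (6*B_t*t^4/5) dB_t

Itô's formula for f(t, x): d f(t, B_t) = (f_t + (1/2) f_xx) dt + f_x dB_t. Compute partials of f(t, x) = 3*t^4*x^2/5:
  f_t(t,x)  = 12*t^3*x^2/5
  f_x(t,x)  = 6*t^4*x/5
  f_xx(t,x) = 6*t^4/5
Assemble drift = f_t + (1/2) f_xx = 3*t^3*(t + 4*x^2)/5 and diffusion = f_x = 6*t^4*x/5. Substituting x = B_t:
  d(3*B_t^2*t^4/5) = (3*t^3*(4*B_t^2 + t)/5) dt + (6*B_t*t^4/5) dB_t.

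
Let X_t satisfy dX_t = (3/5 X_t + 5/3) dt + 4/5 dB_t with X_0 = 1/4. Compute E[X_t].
E[X_t] = 109*exp(3*t/5)/36 - 25/9

Taking expectations and using E[dB_t] = 0, the mean m(t) = E[X_t] satisfies the ODE m'(t) = a m(t) + b with m(0) = x_0. With a = 3/5, b = 5/3, x_0 = 1/4, the solution is
  m(t) = x_0 * exp(a t) + (b/a) * (exp(a t) - 1)
       = (1/4) * exp((3/5) t) + ((5/3)/(3/5)) * (exp((3/5) t) - 1)
       = 109*exp(3*t/5)/36 - 25/9.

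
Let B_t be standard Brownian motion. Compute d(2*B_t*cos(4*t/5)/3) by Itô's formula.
d(2*B_t*cos(4*t/5)/3) = (-8*B_t*sin(4*t/5)/15) dt + (2*cos(4*t/5)/3) dB_t

Itô's formula for f(t, x): d f(t, B_t) = (f_t + (1/2) f_xx) dt + f_x dB_t. Compute partials of f(t, x) = 2*x*cos(4*t/5)/3:
  f_t(t,x)  = -8*x*sin(4*t/5)/15
  f_x(t,x)  = 2*cos(4*t/5)/3
  f_xx(t,x) = 0
Assemble drift = f_t + (1/2) f_xx = -8*x*sin(4*t/5)/15 and diffusion = f_x = 2*cos(4*t/5)/3. Substituting x = B_t:
  d(2*B_t*cos(4*t/5)/3) = (-8*B_t*sin(4*t/5)/15) dt + (2*cos(4*t/5)/3) dB_t.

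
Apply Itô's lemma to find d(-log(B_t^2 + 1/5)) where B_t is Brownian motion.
d(-log(B_t^2 + 1/5)) = (5*(5*B_t^2 - 1)/(5*B_t^2 + 1)^2) dt + (-10*B_t/(5*B_t^2 + 1)) dB_t

Itô's formula for f(B_t) gives d f(B_t) = f'(B_t) dB_t + (1/2) f''(B_t) dt. Compute derivatives of f(x) = -log(x^2 + 1/5):
  f'(x)  = -10*x/(5*x^2 + 1)
  f''(x) = 10*(5*x^2 - 1)/(5*x^2 + 1)^2
Substitute x = B_t and multiply the f'' term by 1/2:
  drift     = (1/2) * (10*(5*x^2 - 1)/(5*x^2 + 1)^2) evaluated at B_t = 5*(5*B_t^2 - 1)/(5*B_t^2 + 1)^2
  diffusion = (-10*x/(5*x^2 + 1)) evaluated at B_t = -10*B_t/(5*B_t^2 + 1)
Therefore d(-log(B_t^2 + 1/5)) = (5*(5*B_t^2 - 1)/(5*B_t^2 + 1)^2) dt + (-10*B_t/(5*B_t^2 + 1)) dB_t.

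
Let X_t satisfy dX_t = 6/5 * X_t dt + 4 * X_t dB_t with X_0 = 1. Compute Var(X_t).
Var(X_t) = (exp(16*t) - 1)*exp(12*t/5)

For GBM dX = mu X dt + sigma X dB with X_0 = x_0, apply Itô to Y = log X: dY = (mu - sigma^2/2) dt + sigma dB, so Y_t = log(x_0) + (mu - sigma^2/2) t + sigma B_t and hence X_t = x_0 * exp((mu - sigma^2/2) t + sigma B_t).
With mu = 6/5, sigma = 4, x_0 = 1, this gives:
  X_t = 1 * exp((-34/5) * t + (4) * B_t).
Since sigma*B_t ~ Normal(0, sigma^2 t), E[exp(sigma*B_t)] = exp(sigma^2 t / 2); so E[X_t] = x_0 * exp((mu - sigma^2/2) t) * exp(sigma^2 t / 2) = x_0 * exp(mu t) = exp(6*t/5).
Var(X_t) = E[X_t^2] - (E[X_t])^2 = x_0^2 * exp(2 mu t) * (exp(sigma^2 t) - 1) = (exp(16*t) - 1)*exp(12*t/5).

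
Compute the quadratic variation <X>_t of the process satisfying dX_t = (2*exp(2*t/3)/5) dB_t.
<X>_t = 3*exp(4*t/3)/25 - 3/25

For an Itô process dX_t = a(t) dt + b(t) dB_t, the quadratic variation is <X>_t = int_0^t b(s)^2 ds (the drift term does not contribute). Here b(s) = 2*exp(2*s/3)/5, so
  b(s)^2 = 4*exp(4*s/3)/25.
Integrating from 0 to t:
  <X>_t = int_0^t (4*exp(4*s/3)/25) ds = 3*exp(4*t/3)/25 - 3/25.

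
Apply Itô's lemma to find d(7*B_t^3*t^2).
d(7*B_t^3*t^2) = (7*B_t*t*(2*B_t^2 + 3*t)) dt + (21*B_t^2*t^2) dB_t

Itô's formula for f(t, x): d f(t, B_t) = (f_t + (1/2) f_xx) dt + f_x dB_t. Compute partials of f(t, x) = 7*t^2*x^3:
  f_t(t,x)  = 14*t*x^3
  f_x(t,x)  = 21*t^2*x^2
  f_xx(t,x) = 42*t^2*x
Assemble drift = f_t + (1/2) f_xx = 7*t*x*(3*t + 2*x^2) and diffusion = f_x = 21*t^2*x^2. Substituting x = B_t:
  d(7*B_t^3*t^2) = (7*B_t*t*(2*B_t^2 + 3*t)) dt + (21*B_t^2*t^2) dB_t.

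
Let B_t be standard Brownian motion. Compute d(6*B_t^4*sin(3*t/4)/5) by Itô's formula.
d(6*B_t^4*sin(3*t/4)/5) = (9*B_t^2*(B_t^2*cos(3*t/4) + 8*sin(3*t/4))/10) dt + (24*B_t^3*sin(3*t/4)/5) dB_t

Itô's formula for f(t, x): d f(t, B_t) = (f_t + (1/2) f_xx) dt + f_x dB_t. Compute partials of f(t, x) = 6*x^4*sin(3*t/4)/5:
  f_t(t,x)  = 9*x^4*cos(3*t/4)/10
  f_x(t,x)  = 24*x^3*sin(3*t/4)/5
  f_xx(t,x) = 72*x^2*sin(3*t/4)/5
Assemble drift = f_t + (1/2) f_xx = 9*x^2*(x^2*cos(3*t/4) + 8*sin(3*t/4))/10 and diffusion = f_x = 24*x^3*sin(3*t/4)/5. Substituting x = B_t:
  d(6*B_t^4*sin(3*t/4)/5) = (9*B_t^2*(B_t^2*cos(3*t/4) + 8*sin(3*t/4))/10) dt + (24*B_t^3*sin(3*t/4)/5) dB_t.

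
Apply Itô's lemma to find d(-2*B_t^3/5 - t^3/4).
d(-2*B_t^3/5 - t^3/4) = (-6*B_t/5 - 3*t^2/4) dt + (-6*B_t^2/5) dB_t

Itô's formula for f(t, x): d f(t, B_t) = (f_t + (1/2) f_xx) dt + f_x dB_t. Compute partials of f(t, x) = -t^3/4 - 2*x^3/5:
  f_t(t,x)  = -3*t^2/4
  f_x(t,x)  = -6*x^2/5
  f_xx(t,x) = -12*x/5
Assemble drift = f_t + (1/2) f_xx = -3*t^2/4 - 6*x/5 and diffusion = f_x = -6*x^2/5. Substituting x = B_t:
  d(-2*B_t^3/5 - t^3/4) = (-6*B_t/5 - 3*t^2/4) dt + (-6*B_t^2/5) dB_t.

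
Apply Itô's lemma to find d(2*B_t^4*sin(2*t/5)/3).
d(2*B_t^4*sin(2*t/5)/3) = (4*B_t^2*(B_t^2*cos(2*t/5) + 15*sin(2*t/5))/15) dt + (8*B_t^3*sin(2*t/5)/3) dB_t

Itô's formula for f(t, x): d f(t, B_t) = (f_t + (1/2) f_xx) dt + f_x dB_t. Compute partials of f(t, x) = 2*x^4*sin(2*t/5)/3:
  f_t(t,x)  = 4*x^4*cos(2*t/5)/15
  f_x(t,x)  = 8*x^3*sin(2*t/5)/3
  f_xx(t,x) = 8*x^2*sin(2*t/5)
Assemble drift = f_t + (1/2) f_xx = 4*x^2*(x^2*cos(2*t/5) + 15*sin(2*t/5))/15 and diffusion = f_x = 8*x^3*sin(2*t/5)/3. Substituting x = B_t:
  d(2*B_t^4*sin(2*t/5)/3) = (4*B_t^2*(B_t^2*cos(2*t/5) + 15*sin(2*t/5))/15) dt + (8*B_t^3*sin(2*t/5)/3) dB_t.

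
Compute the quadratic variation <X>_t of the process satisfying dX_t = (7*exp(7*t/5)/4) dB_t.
<X>_t = 35*exp(14*t/5)/32 - 35/32

For an Itô process dX_t = a(t) dt + b(t) dB_t, the quadratic variation is <X>_t = int_0^t b(s)^2 ds (the drift term does not contribute). Here b(s) = 7*exp(7*s/5)/4, so
  b(s)^2 = 49*exp(14*s/5)/16.
Integrating from 0 to t:
  <X>_t = int_0^t (49*exp(14*s/5)/16) ds = 35*exp(14*t/5)/32 - 35/32.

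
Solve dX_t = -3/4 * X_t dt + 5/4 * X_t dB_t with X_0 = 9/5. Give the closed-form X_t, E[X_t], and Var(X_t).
X_t = 9/5 * exp((-49/32) t + (5/4) B_t); E[X_t] = 9*exp(-3*t/4)/5; Var(X_t) = (81*exp(25*t/16) - 81)*exp(-3*t/2)/25

For GBM dX = mu X dt + sigma X dB with X_0 = x_0, apply Itô to Y = log X: dY = (mu - sigma^2/2) dt + sigma dB, so Y_t = log(x_0) + (mu - sigma^2/2) t + sigma B_t and hence X_t = x_0 * exp((mu - sigma^2/2) t + sigma B_t).
With mu = -3/4, sigma = 5/4, x_0 = 9/5, this gives:
  X_t = 9/5 * exp((-49/32) * t + (5/4) * B_t).
Since sigma*B_t ~ Normal(0, sigma^2 t), E[exp(sigma*B_t)] = exp(sigma^2 t / 2); so E[X_t] = x_0 * exp((mu - sigma^2/2) t) * exp(sigma^2 t / 2) = x_0 * exp(mu t) = 9*exp(-3*t/4)/5.
Var(X_t) = E[X_t^2] - (E[X_t])^2 = x_0^2 * exp(2 mu t) * (exp(sigma^2 t) - 1) = (81*exp(25*t/16) - 81)*exp(-3*t/2)/25.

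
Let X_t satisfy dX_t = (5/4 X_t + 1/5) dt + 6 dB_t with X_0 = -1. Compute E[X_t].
E[X_t] = -21*exp(5*t/4)/25 - 4/25

Taking expectations and using E[dB_t] = 0, the mean m(t) = E[X_t] satisfies the ODE m'(t) = a m(t) + b with m(0) = x_0. With a = 5/4, b = 1/5, x_0 = -1, the solution is
  m(t) = x_0 * exp(a t) + (b/a) * (exp(a t) - 1)
       = (-1) * exp((5/4) t) + ((1/5)/(5/4)) * (exp((5/4) t) - 1)
       = -21*exp(5*t/4)/25 - 4/25.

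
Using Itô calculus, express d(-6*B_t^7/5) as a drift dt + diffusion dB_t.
d(-6*B_t^7/5) = (-126*B_t^5/5) dt + (-42*B_t^6/5) dB_t

Itô's formula for f(B_t) gives d f(B_t) = f'(B_t) dB_t + (1/2) f''(B_t) dt. Compute derivatives of f(x) = -6*x^7/5:
  f'(x)  = -42*x^6/5
  f''(x) = -252*x^5/5
Substitute x = B_t and multiply the f'' term by 1/2:
  drift     = (1/2) * (-252*x^5/5) evaluated at B_t = -126*B_t^5/5
  diffusion = (-42*x^6/5) evaluated at B_t = -42*B_t^6/5
Therefore d(-6*B_t^7/5) = (-126*B_t^5/5) dt + (-42*B_t^6/5) dB_t.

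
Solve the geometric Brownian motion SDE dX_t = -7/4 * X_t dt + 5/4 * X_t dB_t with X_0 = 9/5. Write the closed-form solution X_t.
X_t = 9/5 * exp((-81/32) * t + (5/4) * B_t)

For GBM dX = mu X dt + sigma X dB with X_0 = x_0, apply Itô to Y = log X: dY = (mu - sigma^2/2) dt + sigma dB, so Y_t = log(x_0) + (mu - sigma^2/2) t + sigma B_t and hence X_t = x_0 * exp((mu - sigma^2/2) t + sigma B_t).
With mu = -7/4, sigma = 5/4, x_0 = 9/5, this gives:
  X_t = 9/5 * exp((-81/32) * t + (5/4) * B_t).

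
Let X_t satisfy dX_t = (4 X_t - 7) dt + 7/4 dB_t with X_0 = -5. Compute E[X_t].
E[X_t] = 7/4 - 27*exp(4*t)/4

Taking expectations and using E[dB_t] = 0, the mean m(t) = E[X_t] satisfies the ODE m'(t) = a m(t) + b with m(0) = x_0. With a = 4, b = -7, x_0 = -5, the solution is
  m(t) = x_0 * exp(a t) + (b/a) * (exp(a t) - 1)
       = (-5) * exp(4 t) + ((-7)/4) * (exp(4 t) - 1)
       = 7/4 - 27*exp(4*t)/4.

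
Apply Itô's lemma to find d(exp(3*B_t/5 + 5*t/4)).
d(exp(3*B_t/5 + 5*t/4)) = (143*exp(3*B_t/5 + 5*t/4)/100) dt + (3*exp(3*B_t/5 + 5*t/4)/5) dB_t

Itô's formula for f(t, x): d f(t, B_t) = (f_t + (1/2) f_xx) dt + f_x dB_t. Compute partials of f(t, x) = exp(5*t/4 + 3*x/5):
  f_t(t,x)  = 5*exp(5*t/4 + 3*x/5)/4
  f_x(t,x)  = 3*exp(5*t/4 + 3*x/5)/5
  f_xx(t,x) = 9*exp(5*t/4 + 3*x/5)/25
Assemble drift = f_t + (1/2) f_xx = 143*exp(5*t/4 + 3*x/5)/100 and diffusion = f_x = 3*exp(5*t/4 + 3*x/5)/5. Substituting x = B_t:
  d(exp(3*B_t/5 + 5*t/4)) = (143*exp(3*B_t/5 + 5*t/4)/100) dt + (3*exp(3*B_t/5 + 5*t/4)/5) dB_t.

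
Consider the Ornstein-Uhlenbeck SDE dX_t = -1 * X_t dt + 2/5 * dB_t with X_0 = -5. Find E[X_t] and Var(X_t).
E[X_t] = -5*exp(-t); Var(X_t) = 2/25 - 2*exp(-2*t)/25

The OU SDE dX = -theta X dt + sigma dB admits the integrating factor exp(theta t): d(exp(theta t) X_t) = sigma exp(theta t) dB_t. Integrating from 0 to t:
  X_t = x_0 * exp(-theta t) + sigma * int_0^t exp(-theta (t-s)) dB_s.
The Itô integral has mean 0 and (by the Itô isometry) variance sigma^2 * int_0^t exp(-2 theta (t - s)) ds = sigma^2 * (1 - exp(-2 theta t)) / (2 theta).
With theta = 1, sigma = 2/5, x_0 = -5:
  E[X_t] = -5 * exp(-1 t) = -5*exp(-t)
  Var(X_t) = (2/5)^2 * (1 - exp(-2*1 t)) / (2 * 1) = 2/25 - 2*exp(-2*t)/25.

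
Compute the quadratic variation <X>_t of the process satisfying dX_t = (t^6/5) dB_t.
<X>_t = t^13/325

For an Itô process dX_t = a(t) dt + b(t) dB_t, the quadratic variation is <X>_t = int_0^t b(s)^2 ds (the drift term does not contribute). Here b(s) = s^6/5, so
  b(s)^2 = s^12/25.
Integrating from 0 to t:
  <X>_t = int_0^t (s^12/25) ds = t^13/325.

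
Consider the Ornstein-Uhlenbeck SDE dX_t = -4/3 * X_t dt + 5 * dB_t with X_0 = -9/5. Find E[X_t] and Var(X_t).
E[X_t] = -9*exp(-4*t/3)/5; Var(X_t) = 75/8 - 75*exp(-8*t/3)/8

The OU SDE dX = -theta X dt + sigma dB admits the integrating factor exp(theta t): d(exp(theta t) X_t) = sigma exp(theta t) dB_t. Integrating from 0 to t:
  X_t = x_0 * exp(-theta t) + sigma * int_0^t exp(-theta (t-s)) dB_s.
The Itô integral has mean 0 and (by the Itô isometry) variance sigma^2 * int_0^t exp(-2 theta (t - s)) ds = sigma^2 * (1 - exp(-2 theta t)) / (2 theta).
With theta = 4/3, sigma = 5, x_0 = -9/5:
  E[X_t] = -9/5 * exp(-4/3 t) = -9*exp(-4*t/3)/5
  Var(X_t) = (5)^2 * (1 - exp(-2*4/3 t)) / (2 * 4/3) = 75/8 - 75*exp(-8*t/3)/8.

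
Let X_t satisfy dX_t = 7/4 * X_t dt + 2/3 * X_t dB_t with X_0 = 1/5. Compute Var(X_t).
Var(X_t) = (exp(4*t/9) - 1)*exp(7*t/2)/25

For GBM dX = mu X dt + sigma X dB with X_0 = x_0, apply Itô to Y = log X: dY = (mu - sigma^2/2) dt + sigma dB, so Y_t = log(x_0) + (mu - sigma^2/2) t + sigma B_t and hence X_t = x_0 * exp((mu - sigma^2/2) t + sigma B_t).
With mu = 7/4, sigma = 2/3, x_0 = 1/5, this gives:
  X_t = 1/5 * exp((55/36) * t + (2/3) * B_t).
Since sigma*B_t ~ Normal(0, sigma^2 t), E[exp(sigma*B_t)] = exp(sigma^2 t / 2); so E[X_t] = x_0 * exp((mu - sigma^2/2) t) * exp(sigma^2 t / 2) = x_0 * exp(mu t) = exp(7*t/4)/5.
Var(X_t) = E[X_t^2] - (E[X_t])^2 = x_0^2 * exp(2 mu t) * (exp(sigma^2 t) - 1) = (exp(4*t/9) - 1)*exp(7*t/2)/25.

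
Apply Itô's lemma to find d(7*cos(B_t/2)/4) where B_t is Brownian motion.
d(7*cos(B_t/2)/4) = (-7*cos(B_t/2)/32) dt + (-7*sin(B_t/2)/8) dB_t

Itô's formula for f(B_t) gives d f(B_t) = f'(B_t) dB_t + (1/2) f''(B_t) dt. Compute derivatives of f(x) = 7*cos(x/2)/4:
  f'(x)  = -7*sin(x/2)/8
  f''(x) = -7*cos(x/2)/16
Substitute x = B_t and multiply the f'' term by 1/2:
  drift     = (1/2) * (-7*cos(x/2)/16) evaluated at B_t = -7*cos(B_t/2)/32
  diffusion = (-7*sin(x/2)/8) evaluated at B_t = -7*sin(B_t/2)/8
Therefore d(7*cos(B_t/2)/4) = (-7*cos(B_t/2)/32) dt + (-7*sin(B_t/2)/8) dB_t.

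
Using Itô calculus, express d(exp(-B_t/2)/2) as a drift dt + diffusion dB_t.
d(exp(-B_t/2)/2) = (exp(-B_t/2)/16) dt + (-exp(-B_t/2)/4) dB_t

Itô's formula for f(B_t) gives d f(B_t) = f'(B_t) dB_t + (1/2) f''(B_t) dt. Compute derivatives of f(x) = exp(-x/2)/2:
  f'(x)  = -exp(-x/2)/4
  f''(x) = exp(-x/2)/8
Substitute x = B_t and multiply the f'' term by 1/2:
  drift     = (1/2) * (exp(-x/2)/8) evaluated at B_t = exp(-B_t/2)/16
  diffusion = (-exp(-x/2)/4) evaluated at B_t = -exp(-B_t/2)/4
Therefore d(exp(-B_t/2)/2) = (exp(-B_t/2)/16) dt + (-exp(-B_t/2)/4) dB_t.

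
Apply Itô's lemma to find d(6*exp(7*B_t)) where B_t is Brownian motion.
d(6*exp(7*B_t)) = (147*exp(7*B_t)) dt + (42*exp(7*B_t)) dB_t

Itô's formula for f(B_t) gives d f(B_t) = f'(B_t) dB_t + (1/2) f''(B_t) dt. Compute derivatives of f(x) = 6*exp(7*x):
  f'(x)  = 42*exp(7*x)
  f''(x) = 294*exp(7*x)
Substitute x = B_t and multiply the f'' term by 1/2:
  drift     = (1/2) * (294*exp(7*x)) evaluated at B_t = 147*exp(7*B_t)
  diffusion = (42*exp(7*x)) evaluated at B_t = 42*exp(7*B_t)
Therefore d(6*exp(7*B_t)) = (147*exp(7*B_t)) dt + (42*exp(7*B_t)) dB_t.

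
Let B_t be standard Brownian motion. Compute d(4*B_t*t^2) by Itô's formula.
d(4*B_t*t^2) = (8*B_t*t) dt + (4*t^2) dB_t

Itô's formula for f(t, x): d f(t, B_t) = (f_t + (1/2) f_xx) dt + f_x dB_t. Compute partials of f(t, x) = 4*t^2*x:
  f_t(t,x)  = 8*t*x
  f_x(t,x)  = 4*t^2
  f_xx(t,x) = 0
Assemble drift = f_t + (1/2) f_xx = 8*t*x and diffusion = f_x = 4*t^2. Substituting x = B_t:
  d(4*B_t*t^2) = (8*B_t*t) dt + (4*t^2) dB_t.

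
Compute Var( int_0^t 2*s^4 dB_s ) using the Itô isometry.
Var = 4*t^9/9

The Itô integral of a deterministic integrand f(s) has mean 0 because each increment f(s) * (B_{s+ds} - B_s) has mean 0. By the Itô isometry:
  Var( int_0^t f(s) dB_s ) = E[ (int_0^t f(s) dB_s)^2 ] = int_0^t f(s)^2 ds.
Here f(s) = 2*s^4, so f(s)^2 = 4*s^8. Integrate:
  int_0^t (4*s^8) ds = 4*t^9/9.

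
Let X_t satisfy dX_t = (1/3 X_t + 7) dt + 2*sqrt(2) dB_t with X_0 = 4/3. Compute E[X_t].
E[X_t] = 67*exp(t/3)/3 - 21

Taking expectations and using E[dB_t] = 0, the mean m(t) = E[X_t] satisfies the ODE m'(t) = a m(t) + b with m(0) = x_0. With a = 1/3, b = 7, x_0 = 4/3, the solution is
  m(t) = x_0 * exp(a t) + (b/a) * (exp(a t) - 1)
       = (4/3) * exp((1/3) t) + (7/(1/3)) * (exp((1/3) t) - 1)
       = 67*exp(t/3)/3 - 21.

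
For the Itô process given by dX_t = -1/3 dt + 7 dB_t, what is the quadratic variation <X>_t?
<X>_t = 49*t

For an Itô process dX_t = a(t) dt + b(t) dB_t, the quadratic variation is <X>_t = int_0^t b(s)^2 ds (the drift term does not contribute). Here b(s) = 7, so
  b(s)^2 = 49.
Integrating from 0 to t:
  <X>_t = int_0^t (49) ds = 49*t.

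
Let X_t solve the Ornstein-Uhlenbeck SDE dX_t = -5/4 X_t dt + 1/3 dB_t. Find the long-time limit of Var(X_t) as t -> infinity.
lim Var(X_t) = 2/45

The OU SDE dX = -theta X dt + sigma dB admits the integrating factor exp(theta t): d(exp(theta t) X_t) = sigma exp(theta t) dB_t. Integrating from 0 to t gives X_t = x_0 * exp(-theta t) + sigma * int_0^t exp(-theta (t-s)) dB_s for any initial x_0. The Itô integral has variance (by the Itô isometry) sigma^2 * int_0^t exp(-2 theta (t - s)) ds = sigma^2 * (1 - exp(-2 theta t)) / (2 theta), independent of x_0.
With theta = 5/4, sigma = 1/3:
  Var(X_t) = (1/3)^2 * (1 - exp(-2*5/4 t)) / (2 * 5/4) = 2/45 - 2*exp(-5*t/2)/45.
As t -> infinity, exp(-2*5/4 t) -> 0, so the stationary variance is sigma^2 / (2 theta) = 2/45.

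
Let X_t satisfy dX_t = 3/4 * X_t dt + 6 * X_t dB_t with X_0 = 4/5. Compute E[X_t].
E[X_t] = 4*exp(3*t/4)/5

For GBM dX = mu X dt + sigma X dB with X_0 = x_0, apply Itô to Y = log X: dY = (mu - sigma^2/2) dt + sigma dB, so Y_t = log(x_0) + (mu - sigma^2/2) t + sigma B_t and hence X_t = x_0 * exp((mu - sigma^2/2) t + sigma B_t).
With mu = 3/4, sigma = 6, x_0 = 4/5, this gives:
  X_t = 4/5 * exp((-69/4) * t + (6) * B_t).
Since sigma*B_t ~ Normal(0, sigma^2 t), E[exp(sigma*B_t)] = exp(sigma^2 t / 2); so E[X_t] = x_0 * exp((mu - sigma^2/2) t) * exp(sigma^2 t / 2) = x_0 * exp(mu t) = 4*exp(3*t/4)/5.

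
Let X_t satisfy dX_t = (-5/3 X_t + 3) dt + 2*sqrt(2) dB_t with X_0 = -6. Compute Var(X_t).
Var(X_t) = 12/5 - 12*exp(-10*t/3)/5

The variance V(t) = Var(X_t) satisfies V'(t) = 2 a V(t) + c^2 with V(0) = 0 (drift coefficient is linear in X, diffusion is constant). With a = -5/3, c = 2*sqrt(2), the solution is
  V(t) = (c^2 / (2 a)) * (exp(2 a t) - 1)
       = ((2*sqrt(2))^2 / (2*(-5/3))) * (exp((-10/3) t) - 1)
       = 12/5 - 12*exp(-10*t/3)/5.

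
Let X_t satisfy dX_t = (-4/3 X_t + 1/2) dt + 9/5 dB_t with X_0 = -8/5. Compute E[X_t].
E[X_t] = 3/8 - 79*exp(-4*t/3)/40

Taking expectations and using E[dB_t] = 0, the mean m(t) = E[X_t] satisfies the ODE m'(t) = a m(t) + b with m(0) = x_0. With a = -4/3, b = 1/2, x_0 = -8/5, the solution is
  m(t) = x_0 * exp(a t) + (b/a) * (exp(a t) - 1)
       = (-8/5) * exp((-4/3) t) + ((1/2)/(-4/3)) * (exp((-4/3) t) - 1)
       = 3/8 - 79*exp(-4*t/3)/40.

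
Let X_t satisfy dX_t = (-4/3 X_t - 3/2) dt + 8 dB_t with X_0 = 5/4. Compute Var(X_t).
Var(X_t) = 24 - 24*exp(-8*t/3)

The variance V(t) = Var(X_t) satisfies V'(t) = 2 a V(t) + c^2 with V(0) = 0 (drift coefficient is linear in X, diffusion is constant). With a = -4/3, c = 8, the solution is
  V(t) = (c^2 / (2 a)) * (exp(2 a t) - 1)
       = (8^2 / (2*(-4/3))) * (exp((-8/3) t) - 1)
       = 24 - 24*exp(-8*t/3).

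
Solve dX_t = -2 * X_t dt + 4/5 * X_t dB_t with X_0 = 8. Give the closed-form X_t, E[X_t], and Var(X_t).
X_t = 8 * exp((-58/25) t + (4/5) B_t); E[X_t] = 8*exp(-2*t); Var(X_t) = (64*exp(16*t/25) - 64)*exp(-4*t)

For GBM dX = mu X dt + sigma X dB with X_0 = x_0, apply Itô to Y = log X: dY = (mu - sigma^2/2) dt + sigma dB, so Y_t = log(x_0) + (mu - sigma^2/2) t + sigma B_t and hence X_t = x_0 * exp((mu - sigma^2/2) t + sigma B_t).
With mu = -2, sigma = 4/5, x_0 = 8, this gives:
  X_t = 8 * exp((-58/25) * t + (4/5) * B_t).
Since sigma*B_t ~ Normal(0, sigma^2 t), E[exp(sigma*B_t)] = exp(sigma^2 t / 2); so E[X_t] = x_0 * exp((mu - sigma^2/2) t) * exp(sigma^2 t / 2) = x_0 * exp(mu t) = 8*exp(-2*t).
Var(X_t) = E[X_t^2] - (E[X_t])^2 = x_0^2 * exp(2 mu t) * (exp(sigma^2 t) - 1) = (64*exp(16*t/25) - 64)*exp(-4*t).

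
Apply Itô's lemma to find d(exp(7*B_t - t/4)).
d(exp(7*B_t - t/4)) = (97*exp(7*B_t - t/4)/4) dt + (7*exp(7*B_t - t/4)) dB_t

Itô's formula for f(t, x): d f(t, B_t) = (f_t + (1/2) f_xx) dt + f_x dB_t. Compute partials of f(t, x) = exp(-t/4 + 7*x):
  f_t(t,x)  = -exp(-t/4 + 7*x)/4
  f_x(t,x)  = 7*exp(-t/4 + 7*x)
  f_xx(t,x) = 49*exp(-t/4 + 7*x)
Assemble drift = f_t + (1/2) f_xx = 97*exp(-t/4 + 7*x)/4 and diffusion = f_x = 7*exp(-t/4 + 7*x). Substituting x = B_t:
  d(exp(7*B_t - t/4)) = (97*exp(7*B_t - t/4)/4) dt + (7*exp(7*B_t - t/4)) dB_t.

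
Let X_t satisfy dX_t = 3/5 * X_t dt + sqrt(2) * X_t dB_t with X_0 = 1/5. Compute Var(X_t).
Var(X_t) = (exp(2*t) - 1)*exp(6*t/5)/25

For GBM dX = mu X dt + sigma X dB with X_0 = x_0, apply Itô to Y = log X: dY = (mu - sigma^2/2) dt + sigma dB, so Y_t = log(x_0) + (mu - sigma^2/2) t + sigma B_t and hence X_t = x_0 * exp((mu - sigma^2/2) t + sigma B_t).
With mu = 3/5, sigma = sqrt(2), x_0 = 1/5, this gives:
  X_t = 1/5 * exp((-2/5) * t + (sqrt(2)) * B_t).
Since sigma*B_t ~ Normal(0, sigma^2 t), E[exp(sigma*B_t)] = exp(sigma^2 t / 2); so E[X_t] = x_0 * exp((mu - sigma^2/2) t) * exp(sigma^2 t / 2) = x_0 * exp(mu t) = exp(3*t/5)/5.
Var(X_t) = E[X_t^2] - (E[X_t])^2 = x_0^2 * exp(2 mu t) * (exp(sigma^2 t) - 1) = (exp(2*t) - 1)*exp(6*t/5)/25.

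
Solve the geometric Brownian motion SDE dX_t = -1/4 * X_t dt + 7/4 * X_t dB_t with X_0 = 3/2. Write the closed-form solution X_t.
X_t = 3/2 * exp((-57/32) * t + (7/4) * B_t)

For GBM dX = mu X dt + sigma X dB with X_0 = x_0, apply Itô to Y = log X: dY = (mu - sigma^2/2) dt + sigma dB, so Y_t = log(x_0) + (mu - sigma^2/2) t + sigma B_t and hence X_t = x_0 * exp((mu - sigma^2/2) t + sigma B_t).
With mu = -1/4, sigma = 7/4, x_0 = 3/2, this gives:
  X_t = 3/2 * exp((-57/32) * t + (7/4) * B_t).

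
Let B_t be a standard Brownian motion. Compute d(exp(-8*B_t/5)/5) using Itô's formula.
d(exp(-8*B_t/5)/5) = (32*exp(-8*B_t/5)/125) dt + (-8*exp(-8*B_t/5)/25) dB_t

Itô's formula for f(B_t) gives d f(B_t) = f'(B_t) dB_t + (1/2) f''(B_t) dt. Compute derivatives of f(x) = exp(-8*x/5)/5:
  f'(x)  = -8*exp(-8*x/5)/25
  f''(x) = 64*exp(-8*x/5)/125
Substitute x = B_t and multiply the f'' term by 1/2:
  drift     = (1/2) * (64*exp(-8*x/5)/125) evaluated at B_t = 32*exp(-8*B_t/5)/125
  diffusion = (-8*exp(-8*x/5)/25) evaluated at B_t = -8*exp(-8*B_t/5)/25
Therefore d(exp(-8*B_t/5)/5) = (32*exp(-8*B_t/5)/125) dt + (-8*exp(-8*B_t/5)/25) dB_t.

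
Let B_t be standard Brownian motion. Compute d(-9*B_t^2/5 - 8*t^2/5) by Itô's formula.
d(-9*B_t^2/5 - 8*t^2/5) = (-16*t/5 - 9/5) dt + (-18*B_t/5) dB_t

Itô's formula for f(t, x): d f(t, B_t) = (f_t + (1/2) f_xx) dt + f_x dB_t. Compute partials of f(t, x) = -8*t^2/5 - 9*x^2/5:
  f_t(t,x)  = -16*t/5
  f_x(t,x)  = -18*x/5
  f_xx(t,x) = -18/5
Assemble drift = f_t + (1/2) f_xx = -16*t/5 - 9/5 and diffusion = f_x = -18*x/5. Substituting x = B_t:
  d(-9*B_t^2/5 - 8*t^2/5) = (-16*t/5 - 9/5) dt + (-18*B_t/5) dB_t.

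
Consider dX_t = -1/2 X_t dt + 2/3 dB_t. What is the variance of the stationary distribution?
lim Var(X_t) = 4/9

The OU SDE dX = -theta X dt + sigma dB admits the integrating factor exp(theta t): d(exp(theta t) X_t) = sigma exp(theta t) dB_t. Integrating from 0 to t gives X_t = x_0 * exp(-theta t) + sigma * int_0^t exp(-theta (t-s)) dB_s for any initial x_0. The Itô integral has variance (by the Itô isometry) sigma^2 * int_0^t exp(-2 theta (t - s)) ds = sigma^2 * (1 - exp(-2 theta t)) / (2 theta), independent of x_0.
With theta = 1/2, sigma = 2/3:
  Var(X_t) = (2/3)^2 * (1 - exp(-2*1/2 t)) / (2 * 1/2) = 4/9 - 4*exp(-t)/9.
As t -> infinity, exp(-2*1/2 t) -> 0, so the stationary variance is sigma^2 / (2 theta) = 4/9.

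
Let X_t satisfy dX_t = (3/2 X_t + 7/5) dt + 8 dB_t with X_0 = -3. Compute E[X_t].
E[X_t] = -31*exp(3*t/2)/15 - 14/15

Taking expectations and using E[dB_t] = 0, the mean m(t) = E[X_t] satisfies the ODE m'(t) = a m(t) + b with m(0) = x_0. With a = 3/2, b = 7/5, x_0 = -3, the solution is
  m(t) = x_0 * exp(a t) + (b/a) * (exp(a t) - 1)
       = (-3) * exp((3/2) t) + ((7/5)/(3/2)) * (exp((3/2) t) - 1)
       = -31*exp(3*t/2)/15 - 14/15.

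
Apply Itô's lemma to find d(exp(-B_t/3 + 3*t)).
d(exp(-B_t/3 + 3*t)) = (55*exp(-B_t/3 + 3*t)/18) dt + (-exp(-B_t/3 + 3*t)/3) dB_t

Itô's formula for f(t, x): d f(t, B_t) = (f_t + (1/2) f_xx) dt + f_x dB_t. Compute partials of f(t, x) = exp(3*t - x/3):
  f_t(t,x)  = 3*exp(3*t - x/3)
  f_x(t,x)  = -exp(3*t - x/3)/3
  f_xx(t,x) = exp(3*t - x/3)/9
Assemble drift = f_t + (1/2) f_xx = 55*exp(3*t - x/3)/18 and diffusion = f_x = -exp(3*t - x/3)/3. Substituting x = B_t:
  d(exp(-B_t/3 + 3*t)) = (55*exp(-B_t/3 + 3*t)/18) dt + (-exp(-B_t/3 + 3*t)/3) dB_t.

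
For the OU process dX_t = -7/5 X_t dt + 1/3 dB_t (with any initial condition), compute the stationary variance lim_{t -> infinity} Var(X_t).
lim Var(X_t) = 5/126

The OU SDE dX = -theta X dt + sigma dB admits the integrating factor exp(theta t): d(exp(theta t) X_t) = sigma exp(theta t) dB_t. Integrating from 0 to t gives X_t = x_0 * exp(-theta t) + sigma * int_0^t exp(-theta (t-s)) dB_s for any initial x_0. The Itô integral has variance (by the Itô isometry) sigma^2 * int_0^t exp(-2 theta (t - s)) ds = sigma^2 * (1 - exp(-2 theta t)) / (2 theta), independent of x_0.
With theta = 7/5, sigma = 1/3:
  Var(X_t) = (1/3)^2 * (1 - exp(-2*7/5 t)) / (2 * 7/5) = 5/126 - 5*exp(-14*t/5)/126.
As t -> infinity, exp(-2*7/5 t) -> 0, so the stationary variance is sigma^2 / (2 theta) = 5/126.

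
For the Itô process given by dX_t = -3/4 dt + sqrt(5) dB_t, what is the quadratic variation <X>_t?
<X>_t = 5*t

For an Itô process dX_t = a(t) dt + b(t) dB_t, the quadratic variation is <X>_t = int_0^t b(s)^2 ds (the drift term does not contribute). Here b(s) = sqrt(5), so
  b(s)^2 = 5.
Integrating from 0 to t:
  <X>_t = int_0^t (5) ds = 5*t.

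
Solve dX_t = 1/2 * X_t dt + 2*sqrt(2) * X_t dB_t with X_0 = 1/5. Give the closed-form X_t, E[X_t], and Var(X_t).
X_t = 1/5 * exp((-7/2) t + (2*sqrt(2)) B_t); E[X_t] = exp(t/2)/5; Var(X_t) = (exp(8*t) - 1)*exp(t)/25

For GBM dX = mu X dt + sigma X dB with X_0 = x_0, apply Itô to Y = log X: dY = (mu - sigma^2/2) dt + sigma dB, so Y_t = log(x_0) + (mu - sigma^2/2) t + sigma B_t and hence X_t = x_0 * exp((mu - sigma^2/2) t + sigma B_t).
With mu = 1/2, sigma = 2*sqrt(2), x_0 = 1/5, this gives:
  X_t = 1/5 * exp((-7/2) * t + (2*sqrt(2)) * B_t).
Since sigma*B_t ~ Normal(0, sigma^2 t), E[exp(sigma*B_t)] = exp(sigma^2 t / 2); so E[X_t] = x_0 * exp((mu - sigma^2/2) t) * exp(sigma^2 t / 2) = x_0 * exp(mu t) = exp(t/2)/5.
Var(X_t) = E[X_t^2] - (E[X_t])^2 = x_0^2 * exp(2 mu t) * (exp(sigma^2 t) - 1) = (exp(8*t) - 1)*exp(t)/25.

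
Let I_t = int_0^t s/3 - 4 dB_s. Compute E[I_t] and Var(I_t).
E[I_t] = 0; Var(I_t) = t*(t^2 - 36*t + 432)/27

The Itô integral of a deterministic integrand f(s) has mean 0 because each increment f(s) * (B_{s+ds} - B_s) has mean 0. By the Itô isometry:
  Var( int_0^t f(s) dB_s ) = E[ (int_0^t f(s) dB_s)^2 ] = int_0^t f(s)^2 ds.
Here f(s) = s/3 - 4, so f(s)^2 = (s - 12)^2/9. Integrate:
  int_0^t ((s - 12)^2/9) ds = t*(t^2 - 36*t + 432)/27.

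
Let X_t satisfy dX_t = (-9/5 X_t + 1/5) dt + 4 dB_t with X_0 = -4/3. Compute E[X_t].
E[X_t] = 1/9 - 13*exp(-9*t/5)/9

Taking expectations and using E[dB_t] = 0, the mean m(t) = E[X_t] satisfies the ODE m'(t) = a m(t) + b with m(0) = x_0. With a = -9/5, b = 1/5, x_0 = -4/3, the solution is
  m(t) = x_0 * exp(a t) + (b/a) * (exp(a t) - 1)
       = (-4/3) * exp((-9/5) t) + ((1/5)/(-9/5)) * (exp((-9/5) t) - 1)
       = 1/9 - 13*exp(-9*t/5)/9.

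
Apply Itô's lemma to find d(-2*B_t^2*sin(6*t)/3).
d(-2*B_t^2*sin(6*t)/3) = (-4*B_t^2*cos(6*t) - 2*sin(6*t)/3) dt + (-4*B_t*sin(6*t)/3) dB_t

Itô's formula for f(t, x): d f(t, B_t) = (f_t + (1/2) f_xx) dt + f_x dB_t. Compute partials of f(t, x) = -2*x^2*sin(6*t)/3:
  f_t(t,x)  = -4*x^2*cos(6*t)
  f_x(t,x)  = -4*x*sin(6*t)/3
  f_xx(t,x) = -4*sin(6*t)/3
Assemble drift = f_t + (1/2) f_xx = -4*x^2*cos(6*t) - 2*sin(6*t)/3 and diffusion = f_x = -4*x*sin(6*t)/3. Substituting x = B_t:
  d(-2*B_t^2*sin(6*t)/3) = (-4*B_t^2*cos(6*t) - 2*sin(6*t)/3) dt + (-4*B_t*sin(6*t)/3) dB_t.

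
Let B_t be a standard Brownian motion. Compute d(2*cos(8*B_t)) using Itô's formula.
d(2*cos(8*B_t)) = (-64*cos(8*B_t)) dt + (-16*sin(8*B_t)) dB_t

Itô's formula for f(B_t) gives d f(B_t) = f'(B_t) dB_t + (1/2) f''(B_t) dt. Compute derivatives of f(x) = 2*cos(8*x):
  f'(x)  = -16*sin(8*x)
  f''(x) = -128*cos(8*x)
Substitute x = B_t and multiply the f'' term by 1/2:
  drift     = (1/2) * (-128*cos(8*x)) evaluated at B_t = -64*cos(8*B_t)
  diffusion = (-16*sin(8*x)) evaluated at B_t = -16*sin(8*B_t)
Therefore d(2*cos(8*B_t)) = (-64*cos(8*B_t)) dt + (-16*sin(8*B_t)) dB_t.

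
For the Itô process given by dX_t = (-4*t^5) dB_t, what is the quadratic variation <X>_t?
<X>_t = 16*t^11/11

For an Itô process dX_t = a(t) dt + b(t) dB_t, the quadratic variation is <X>_t = int_0^t b(s)^2 ds (the drift term does not contribute). Here b(s) = -4*s^5, so
  b(s)^2 = 16*s^10.
Integrating from 0 to t:
  <X>_t = int_0^t (16*s^10) ds = 16*t^11/11.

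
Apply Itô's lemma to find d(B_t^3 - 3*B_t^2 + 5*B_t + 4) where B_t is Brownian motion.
d(B_t^3 - 3*B_t^2 + 5*B_t + 4) = (3*B_t - 3) dt + (3*B_t^2 - 6*B_t + 5) dB_t

Itô's formula for f(B_t) gives d f(B_t) = f'(B_t) dB_t + (1/2) f''(B_t) dt. Compute derivatives of f(x) = x^3 - 3*x^2 + 5*x + 4:
  f'(x)  = 3*x^2 - 6*x + 5
  f''(x) = 6*x - 6
Substitute x = B_t and multiply the f'' term by 1/2:
  drift     = (1/2) * (6*x - 6) evaluated at B_t = 3*B_t - 3
  diffusion = (3*x^2 - 6*x + 5) evaluated at B_t = 3*B_t^2 - 6*B_t + 5
Therefore d(B_t^3 - 3*B_t^2 + 5*B_t + 4) = (3*B_t - 3) dt + (3*B_t^2 - 6*B_t + 5) dB_t.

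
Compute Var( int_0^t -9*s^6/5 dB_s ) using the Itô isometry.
Var = 81*t^13/325

The Itô integral of a deterministic integrand f(s) has mean 0 because each increment f(s) * (B_{s+ds} - B_s) has mean 0. By the Itô isometry:
  Var( int_0^t f(s) dB_s ) = E[ (int_0^t f(s) dB_s)^2 ] = int_0^t f(s)^2 ds.
Here f(s) = -9*s^6/5, so f(s)^2 = 81*s^12/25. Integrate:
  int_0^t (81*s^12/25) ds = 81*t^13/325.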